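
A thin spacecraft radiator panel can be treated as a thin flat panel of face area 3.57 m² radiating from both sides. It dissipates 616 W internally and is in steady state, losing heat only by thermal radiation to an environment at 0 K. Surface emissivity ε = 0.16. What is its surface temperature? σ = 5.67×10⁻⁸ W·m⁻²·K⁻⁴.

T ≈ 312 K

Steady state: internal power = radiated power, P = εσA T⁴.
Radiating area A = 2·3.57 = 7.140 m².
T⁴ = P/(εσA) = 616/(0.16·5.67×10⁻⁸·7.140) = 9.510×10⁹ K⁴.
T = (9.510×10⁹)^(1/4).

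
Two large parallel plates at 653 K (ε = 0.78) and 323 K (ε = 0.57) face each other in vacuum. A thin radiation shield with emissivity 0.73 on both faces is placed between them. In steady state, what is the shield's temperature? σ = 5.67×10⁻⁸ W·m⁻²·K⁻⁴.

T_s ≈ 572 K

In steady state the net flux on the hot side equals that on the cold side.
σ(T₁⁴−T_s⁴)/D₁ = σ(T_s⁴−T₂⁴)/D₂, with D₁ = 1/ε₁+1/ε_s−1 = 1.652, D₂ = 1/ε_s+1/ε₂−1 = 2.124.
Solve for T_s⁴: T_s⁴ = (D₂·T₁⁴ + D₁·T₂⁴)/(D₁+D₂) = 1.070×10¹¹ K⁴.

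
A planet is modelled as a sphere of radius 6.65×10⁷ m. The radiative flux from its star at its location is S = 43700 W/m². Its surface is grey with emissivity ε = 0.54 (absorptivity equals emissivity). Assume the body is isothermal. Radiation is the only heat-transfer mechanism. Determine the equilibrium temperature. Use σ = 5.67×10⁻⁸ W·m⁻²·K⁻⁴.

T ≈ 663 K

At equilibrium, absorbed power = emitted power.
Absorbing cross-section = πr² = 1.389×10¹⁶ m²; emitting surface = 4πr² = 5.557×10¹⁶ m² (ratio 4).
εS·A_cross = εσ·A_surf·T⁴  ⇒  T⁴ = S/(4σ)   (ε cancels).
T⁴ = 43700/(4·5.67×10⁻⁸) = 1.927×10¹¹ K⁴.
T = (1.927×10¹¹)^(1/4).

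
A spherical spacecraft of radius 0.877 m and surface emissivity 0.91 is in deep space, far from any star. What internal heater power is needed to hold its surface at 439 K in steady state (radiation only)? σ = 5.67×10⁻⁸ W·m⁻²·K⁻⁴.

P = εσ·4πr²·T⁴.
4πr² = 9.665 m²; T⁴ = 3.714×10¹⁰ K⁴.
P = 0.91·5.67×10⁻⁸·9.665·3.714×10¹⁰.

P ≈ 18500 W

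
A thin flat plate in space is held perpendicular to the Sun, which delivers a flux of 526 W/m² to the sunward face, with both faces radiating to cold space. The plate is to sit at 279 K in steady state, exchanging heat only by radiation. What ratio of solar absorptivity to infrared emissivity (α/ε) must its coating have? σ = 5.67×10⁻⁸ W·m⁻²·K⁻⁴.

α/ε ≈ 1.31

Balance: αS·A = εσ·2A·T⁴ ⇒ α/ε = 2σT⁴/S.
α/ε = 2·5.67×10⁻⁸·(279)⁴/526 = 2·5.67×10⁻⁸·6.059×10⁹/526.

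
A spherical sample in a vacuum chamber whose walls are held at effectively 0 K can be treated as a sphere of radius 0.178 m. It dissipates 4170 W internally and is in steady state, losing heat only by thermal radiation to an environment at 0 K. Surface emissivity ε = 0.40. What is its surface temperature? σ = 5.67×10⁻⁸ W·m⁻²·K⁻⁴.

T ≈ 824 K

Steady state: internal power = radiated power, P = εσA T⁴.
Radiating area A = 4πr² = 0.3982 m².
T⁴ = P/(εσA) = 4170/(0.40·5.67×10⁻⁸·0.3982) = 4.618×10¹¹ K⁴.
T = (4.618×10¹¹)^(1/4).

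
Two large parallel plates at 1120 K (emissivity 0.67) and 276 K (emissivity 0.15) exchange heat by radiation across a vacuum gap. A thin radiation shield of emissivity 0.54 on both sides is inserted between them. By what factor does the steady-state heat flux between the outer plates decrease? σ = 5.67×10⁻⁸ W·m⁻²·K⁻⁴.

Without shield: q₀ = σΔ(T⁴)/(1/ε₁+1/ε₂−1) with denominator 7.159.
With shield the two gaps are in series; the resistances add: (1/ε₁+1/ε_s−1)+(1/ε_s+1/ε₂−1) = 2.344+7.519 = 9.863.
Heat-flux ratio q₀/q = 9.863/7.159.

factor ≈ 1.38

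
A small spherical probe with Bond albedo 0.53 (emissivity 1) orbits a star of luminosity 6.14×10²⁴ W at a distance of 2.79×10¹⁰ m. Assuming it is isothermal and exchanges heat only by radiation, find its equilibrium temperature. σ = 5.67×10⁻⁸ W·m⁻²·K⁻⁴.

First find the stellar flux at distance d: S = L/(4πd²) = 6.14×10²⁴/(4π·(2.79×10¹⁰)²) = 627.7 W/m².
For an isothermal sphere, absorbed (1−a)S·πr² = emitted σ·4πr²·T⁴, so T⁴ = (1−a)S/(4σ).
T⁴ = 0.470·627.7/(4·5.67×10⁻⁸) = 1.301×10⁹ K⁴.

T ≈ 190 K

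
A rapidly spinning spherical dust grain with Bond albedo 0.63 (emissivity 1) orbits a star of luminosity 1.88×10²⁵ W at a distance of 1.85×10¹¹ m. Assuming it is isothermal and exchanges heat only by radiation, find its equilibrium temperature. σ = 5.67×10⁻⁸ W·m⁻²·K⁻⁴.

T ≈ 91.9 K

First find the stellar flux at distance d: S = L/(4πd²) = 1.88×10²⁵/(4π·(1.85×10¹¹)²) = 43.71 W/m².
For an isothermal sphere, absorbed (1−a)S·πr² = emitted σ·4πr²·T⁴, so T⁴ = (1−a)S/(4σ).
T⁴ = 0.370·43.71/(4·5.67×10⁻⁸) = 7.131×10⁷ K⁴.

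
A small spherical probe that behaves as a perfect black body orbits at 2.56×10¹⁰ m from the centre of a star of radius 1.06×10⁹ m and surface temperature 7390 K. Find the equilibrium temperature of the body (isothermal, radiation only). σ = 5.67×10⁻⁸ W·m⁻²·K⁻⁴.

The star's surface emits σT_*⁴; at distance d the flux is S = σT_*⁴(R_*/d)².
S = 5.67×10⁻⁸·(7390)⁴·(1.06×10⁹/2.56×10¹⁰)² = 2.899×10⁵ W/m².
For an isothermal sphere T⁴ = (1−a)S/(4σ) = 1.278×10¹² K⁴.

T ≈ 1060 K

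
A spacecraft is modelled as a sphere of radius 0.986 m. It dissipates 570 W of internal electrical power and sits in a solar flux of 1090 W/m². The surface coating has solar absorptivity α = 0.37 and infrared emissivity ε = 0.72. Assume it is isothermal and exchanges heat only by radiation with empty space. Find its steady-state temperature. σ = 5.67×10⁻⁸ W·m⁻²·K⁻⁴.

At steady state, absorbed solar power + internal power = radiated power.
Absorbed: α·S·A_cross = 0.37·1090·3.054 = 1232 W (cross-section πr²).
Total input = 1232 + 570 = 1802 W.
Radiated: εσ·A_surf·T⁴ with A_surf = 4πr² = 12.22 m².
T⁴ = 1802/(0.72·5.67×10⁻⁸·12.22) = 3.613×10⁹ K⁴.

T ≈ 245 K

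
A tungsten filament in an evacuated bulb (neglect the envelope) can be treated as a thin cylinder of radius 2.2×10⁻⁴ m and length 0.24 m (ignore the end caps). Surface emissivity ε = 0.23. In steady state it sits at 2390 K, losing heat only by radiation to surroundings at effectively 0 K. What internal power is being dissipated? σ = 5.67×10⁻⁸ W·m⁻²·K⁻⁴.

P ≈ 141 W

Steady state: P = εσA T⁴.
A = 2πrL = 3.318×10⁻⁴ m²; T⁴ = (2390)⁴ = 3.263×10¹³ K⁴.
P = 0.23 × 5.67×10⁻⁸ × 3.318×10⁻⁴ × 3.263×10¹³.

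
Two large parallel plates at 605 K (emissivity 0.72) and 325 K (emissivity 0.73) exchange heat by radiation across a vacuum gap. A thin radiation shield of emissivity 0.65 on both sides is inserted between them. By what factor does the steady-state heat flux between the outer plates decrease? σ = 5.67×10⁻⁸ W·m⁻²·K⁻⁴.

Without shield: q₀ = σΔ(T⁴)/(1/ε₁+1/ε₂−1) with denominator 1.759.
With shield the two gaps are in series; the resistances add: (1/ε₁+1/ε_s−1)+(1/ε_s+1/ε₂−1) = 1.927+1.908 = 3.836.
Heat-flux ratio q₀/q = 3.836/1.759.

factor ≈ 2.18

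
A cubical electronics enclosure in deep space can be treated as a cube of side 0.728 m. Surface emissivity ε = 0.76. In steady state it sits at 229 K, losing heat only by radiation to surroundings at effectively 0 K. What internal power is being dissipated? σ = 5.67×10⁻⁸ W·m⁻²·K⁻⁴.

Steady state: P = εσA T⁴.
A = 6L² = 3.180 m²; T⁴ = (229)⁴ = 2.750×10⁹ K⁴.
P = 0.76 × 5.67×10⁻⁸ × 3.180 × 2.750×10⁹.

P ≈ 377 W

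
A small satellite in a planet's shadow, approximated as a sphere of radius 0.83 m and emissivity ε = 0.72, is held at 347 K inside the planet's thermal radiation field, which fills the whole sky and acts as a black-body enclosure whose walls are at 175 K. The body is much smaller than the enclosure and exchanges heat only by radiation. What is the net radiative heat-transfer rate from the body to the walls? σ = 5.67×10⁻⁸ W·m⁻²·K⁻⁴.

P_net ≈ 4790 W

For a small grey body in a large enclosure: P_net = εσA(T_body⁴ − T_wall⁴).
A = 4πr² = 8.657 m²; T_body⁴ − T_wall⁴ = 1.450×10¹⁰ − 9.379×10⁸ = 1.356×10¹⁰ K⁴.
|P_net| = 0.72·5.67×10⁻⁸·8.657·1.356×10¹⁰.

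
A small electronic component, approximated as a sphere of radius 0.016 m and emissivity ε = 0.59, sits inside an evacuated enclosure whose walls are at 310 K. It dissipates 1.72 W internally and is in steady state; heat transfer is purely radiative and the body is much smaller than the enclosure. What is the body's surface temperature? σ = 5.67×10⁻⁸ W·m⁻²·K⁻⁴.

T ≈ 398 K

For a small grey body in a large enclosure, net radiated power = εσA(T⁴ − T_w⁴).
Steady state: P = εσA(T⁴ − T_w⁴) with A = 4πr² = 0.003217 m².
T⁴ = P/(εσA) + T_w⁴ = 1.72/(0.59·5.67×10⁻⁸·0.003217) + (310)⁴
    = 1.598×10¹⁰ + 9.235×10⁹ = 2.522×10¹⁰ K⁴.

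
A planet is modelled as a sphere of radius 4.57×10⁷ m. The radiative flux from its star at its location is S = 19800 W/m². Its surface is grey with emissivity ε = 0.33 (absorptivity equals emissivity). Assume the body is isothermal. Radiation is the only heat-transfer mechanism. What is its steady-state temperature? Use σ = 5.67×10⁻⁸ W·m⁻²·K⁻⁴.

At equilibrium, absorbed power = emitted power.
Absorbing cross-section = πr² = 6.561×10¹⁵ m²; emitting surface = 4πr² = 2.624×10¹⁶ m² (ratio 4).
εS·A_cross = εσ·A_surf·T⁴  ⇒  T⁴ = S/(4σ)   (ε cancels).
T⁴ = 19800/(4·5.67×10⁻⁸) = 8.730×10¹⁰ K⁴.
T = (8.730×10¹⁰)^(1/4).

T ≈ 544 K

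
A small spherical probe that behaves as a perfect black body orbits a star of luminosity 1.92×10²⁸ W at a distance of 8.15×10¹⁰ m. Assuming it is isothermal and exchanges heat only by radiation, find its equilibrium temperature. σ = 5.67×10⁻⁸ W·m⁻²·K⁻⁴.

T ≈ 1000 K

First find the stellar flux at distance d: S = L/(4πd²) = 1.92×10²⁸/(4π·(8.15×10¹⁰)²) = 2.300×10⁵ W/m².
For an isothermal sphere, absorbed (1−a)S·πr² = emitted σ·4πr²·T⁴, so T⁴ = (1−a)S/(4σ).
T⁴ = 1.00·2.300×10⁵/(4·5.67×10⁻⁸) = 1.014×10¹² K⁴.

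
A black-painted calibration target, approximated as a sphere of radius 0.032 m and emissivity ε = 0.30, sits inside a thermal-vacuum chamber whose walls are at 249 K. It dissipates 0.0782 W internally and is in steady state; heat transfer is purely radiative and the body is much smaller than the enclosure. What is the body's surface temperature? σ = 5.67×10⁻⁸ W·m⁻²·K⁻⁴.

For a small grey body in a large enclosure, net radiated power = εσA(T⁴ − T_w⁴).
Steady state: P = εσA(T⁴ − T_w⁴) with A = 4πr² = 0.01287 m².
T⁴ = P/(εσA) + T_w⁴ = 0.0782/(0.30·5.67×10⁻⁸·0.01287) + (249)⁴
    = 3.573×10⁸ + 3.844×10⁹ = 4.201×10⁹ K⁴.

T ≈ 255 K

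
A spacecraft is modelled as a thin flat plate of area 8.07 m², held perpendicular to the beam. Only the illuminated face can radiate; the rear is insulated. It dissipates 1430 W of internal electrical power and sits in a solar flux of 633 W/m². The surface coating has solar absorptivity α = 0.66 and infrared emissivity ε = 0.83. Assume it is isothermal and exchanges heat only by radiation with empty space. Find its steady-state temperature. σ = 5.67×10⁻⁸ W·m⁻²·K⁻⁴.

T ≈ 335 K

At steady state, absorbed solar power + internal power = radiated power.
Absorbed: α·S·A_cross = 0.66·633·8.070 = 3371 W (cross-section A).
Total input = 3371 + 1430 = 4801 W.
Radiated: εσ·A_surf·T⁴ with A_surf = A = 8.070 m².
T⁴ = 4801/(0.83·5.67×10⁻⁸·8.070) = 1.264×10¹⁰ K⁴.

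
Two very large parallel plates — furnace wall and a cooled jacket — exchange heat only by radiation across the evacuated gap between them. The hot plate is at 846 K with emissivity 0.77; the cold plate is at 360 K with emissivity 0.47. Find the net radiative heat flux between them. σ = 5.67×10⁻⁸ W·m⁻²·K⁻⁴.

q ≈ 11600 W/m²

For two infinite grey parallel plates, q = σ(T₁⁴ − T₂⁴)/(1/ε₁ + 1/ε₂ − 1).
T₁⁴ − T₂⁴ = 5.122×10¹¹ − 1.680×10¹⁰ = 4.955×10¹¹ K⁴.
1/ε₁ + 1/ε₂ − 1 = 1.299 + 2.128 − 1 = 2.426.
q = 5.67×10⁻⁸ × 4.955×10¹¹ / 2.426.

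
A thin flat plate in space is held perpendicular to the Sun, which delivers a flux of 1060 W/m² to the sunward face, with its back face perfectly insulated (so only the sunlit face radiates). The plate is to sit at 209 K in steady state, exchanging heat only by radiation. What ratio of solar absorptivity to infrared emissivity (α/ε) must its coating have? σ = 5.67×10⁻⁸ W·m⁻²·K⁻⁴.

Balance: αS·A = εσ·1A·T⁴ ⇒ α/ε = σT⁴/S.
α/ε = 5.67×10⁻⁸·(209)⁴/1060 = 5.67×10⁻⁸·1.908×10⁹/1060.

α/ε ≈ 0.102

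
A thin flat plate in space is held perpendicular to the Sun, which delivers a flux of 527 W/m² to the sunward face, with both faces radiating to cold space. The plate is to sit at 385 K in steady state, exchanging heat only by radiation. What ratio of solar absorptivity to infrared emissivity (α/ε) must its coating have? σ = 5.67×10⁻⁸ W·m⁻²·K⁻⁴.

Balance: αS·A = εσ·2A·T⁴ ⇒ α/ε = 2σT⁴/S.
α/ε = 2·5.67×10⁻⁸·(385)⁴/527 = 2·5.67×10⁻⁸·2.197×10¹⁰/527.

α/ε ≈ 4.73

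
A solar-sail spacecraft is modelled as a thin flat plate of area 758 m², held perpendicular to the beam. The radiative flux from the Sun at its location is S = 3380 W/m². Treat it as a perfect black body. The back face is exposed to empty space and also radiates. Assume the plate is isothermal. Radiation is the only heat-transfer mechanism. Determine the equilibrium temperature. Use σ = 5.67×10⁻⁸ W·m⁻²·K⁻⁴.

At equilibrium, absorbed power = emitted power.
Absorbing cross-section = A = 758.0 m²; emitting surface = 2A = 1516 m² (ratio 2).
S·A_cross = εσ·A_surf·T⁴  ⇒  T⁴ = S/(2σ).
T⁴ = 1.00·3380/(2·5.67×10⁻⁸) = 2.981×10¹⁰ K⁴.
T = (2.981×10¹⁰)^(1/4).

T ≈ 416 K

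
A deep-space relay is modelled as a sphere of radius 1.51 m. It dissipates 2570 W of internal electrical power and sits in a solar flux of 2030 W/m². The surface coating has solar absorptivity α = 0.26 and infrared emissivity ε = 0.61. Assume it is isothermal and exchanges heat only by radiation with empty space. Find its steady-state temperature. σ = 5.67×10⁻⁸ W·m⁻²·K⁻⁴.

T ≈ 283 K

At steady state, absorbed solar power + internal power = radiated power.
Absorbed: α·S·A_cross = 0.26·2030·7.163 = 3781 W (cross-section πr²).
Total input = 3781 + 2570 = 6351 W.
Radiated: εσ·A_surf·T⁴ with A_surf = 4πr² = 28.65 m².
T⁴ = 6351/(0.61·5.67×10⁻⁸·28.65) = 6.408×10⁹ K⁴.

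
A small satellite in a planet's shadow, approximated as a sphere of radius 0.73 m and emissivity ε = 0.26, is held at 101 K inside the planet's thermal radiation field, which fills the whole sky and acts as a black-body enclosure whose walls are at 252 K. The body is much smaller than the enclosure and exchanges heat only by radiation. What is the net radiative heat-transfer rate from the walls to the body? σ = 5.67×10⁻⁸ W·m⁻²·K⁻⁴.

For a small grey body in a large enclosure: P_net = εσA(T_body⁴ − T_wall⁴).
A = 4πr² = 6.697 m²; T_body⁴ − T_wall⁴ = 1.041×10⁸ − 4.033×10⁹ = -3.929×10⁹ K⁴.
|P_net| = 0.26·5.67×10⁻⁸·6.697·3.929×10⁹.

P_net ≈ 388 W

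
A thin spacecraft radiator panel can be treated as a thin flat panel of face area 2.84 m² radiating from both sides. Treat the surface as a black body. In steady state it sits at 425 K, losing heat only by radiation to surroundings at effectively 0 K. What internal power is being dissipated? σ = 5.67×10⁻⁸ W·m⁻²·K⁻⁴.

Steady state: P = εσA T⁴.
A = 2·2.84 = 5.680 m²; T⁴ = (425)⁴ = 3.263×10¹⁰ K⁴.
P = 1.0 × 5.67×10⁻⁸ × 5.680 × 3.263×10¹⁰.

P ≈ 10500 W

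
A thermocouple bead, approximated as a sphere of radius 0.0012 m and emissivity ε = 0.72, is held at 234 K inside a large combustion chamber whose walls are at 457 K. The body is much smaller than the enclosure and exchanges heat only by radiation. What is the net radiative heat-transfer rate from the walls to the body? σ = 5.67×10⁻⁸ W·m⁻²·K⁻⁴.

P_net ≈ 0.0300 W

For a small grey body in a large enclosure: P_net = εσA(T_body⁴ − T_wall⁴).
A = 4πr² = 1.810×10⁻⁵ m²; T_body⁴ − T_wall⁴ = 2.998×10⁹ − 4.362×10¹⁰ = -4.062×10¹⁰ K⁴.
|P_net| = 0.72·5.67×10⁻⁸·1.810×10⁻⁵·4.062×10¹⁰.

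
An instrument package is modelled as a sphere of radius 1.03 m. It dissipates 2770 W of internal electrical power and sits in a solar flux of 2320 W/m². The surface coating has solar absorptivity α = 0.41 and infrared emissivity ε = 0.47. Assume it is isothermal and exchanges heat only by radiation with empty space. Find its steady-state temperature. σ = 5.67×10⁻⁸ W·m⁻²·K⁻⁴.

T ≈ 360 K

At steady state, absorbed solar power + internal power = radiated power.
Absorbed: α·S·A_cross = 0.41·2320·3.333 = 3170 W (cross-section πr²).
Total input = 3170 + 2770 = 5940 W.
Radiated: εσ·A_surf·T⁴ with A_surf = 4πr² = 13.33 m².
T⁴ = 5940/(0.47·5.67×10⁻⁸·13.33) = 1.672×10¹⁰ K⁴.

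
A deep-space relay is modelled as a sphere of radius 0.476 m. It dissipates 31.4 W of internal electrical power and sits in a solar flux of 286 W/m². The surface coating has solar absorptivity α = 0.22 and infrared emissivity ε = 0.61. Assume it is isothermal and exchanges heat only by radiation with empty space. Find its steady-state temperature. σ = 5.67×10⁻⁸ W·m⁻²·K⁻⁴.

At steady state, absorbed solar power + internal power = radiated power.
Absorbed: α·S·A_cross = 0.22·286·0.7118 = 44.79 W (cross-section πr²).
Total input = 44.79 + 31.4 = 76.19 W.
Radiated: εσ·A_surf·T⁴ with A_surf = 4πr² = 2.847 m².
T⁴ = 76.19/(0.61·5.67×10⁻⁸·2.847) = 7.736×10⁸ K⁴.

T ≈ 167 K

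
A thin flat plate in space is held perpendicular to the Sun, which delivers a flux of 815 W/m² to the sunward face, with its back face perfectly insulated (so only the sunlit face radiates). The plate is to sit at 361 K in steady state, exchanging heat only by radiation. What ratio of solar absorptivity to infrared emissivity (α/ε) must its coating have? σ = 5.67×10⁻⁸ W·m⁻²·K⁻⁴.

α/ε ≈ 1.18

Balance: αS·A = εσ·1A·T⁴ ⇒ α/ε = σT⁴/S.
α/ε = 5.67×10⁻⁸·(361)⁴/815 = 5.67×10⁻⁸·1.698×10¹⁰/815.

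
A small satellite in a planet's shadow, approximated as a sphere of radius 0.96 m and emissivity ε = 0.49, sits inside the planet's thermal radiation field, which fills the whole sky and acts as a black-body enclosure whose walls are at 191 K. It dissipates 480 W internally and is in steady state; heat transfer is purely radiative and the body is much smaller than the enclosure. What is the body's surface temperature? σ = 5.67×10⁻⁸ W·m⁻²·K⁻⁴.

For a small grey body in a large enclosure, net radiated power = εσA(T⁴ − T_w⁴).
Steady state: P = εσA(T⁴ − T_w⁴) with A = 4πr² = 11.58 m².
T⁴ = P/(εσA) + T_w⁴ = 480/(0.49·5.67×10⁻⁸·11.58) + (191)⁴
    = 1.492×10⁹ + 1.331×10⁹ = 2.823×10⁹ K⁴.

T ≈ 230 K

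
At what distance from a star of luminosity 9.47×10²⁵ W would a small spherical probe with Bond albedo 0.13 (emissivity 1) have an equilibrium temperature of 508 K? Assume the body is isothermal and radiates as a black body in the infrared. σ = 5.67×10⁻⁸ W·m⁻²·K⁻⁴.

For an isothermal black-emitting sphere, (1−a)S·πr² = σ·4πr²·T⁴ ⇒ S = 4σT⁴/(1−a).
S = 4·5.67×10⁻⁸·(508)⁴/0.870 = 17360 W/m².
Flux falls as S = L/(4πd²), so d = √(L/(4πS)) = √(9.47×10²⁵/(4π·17360)).

d ≈ 2.08×10¹⁰ m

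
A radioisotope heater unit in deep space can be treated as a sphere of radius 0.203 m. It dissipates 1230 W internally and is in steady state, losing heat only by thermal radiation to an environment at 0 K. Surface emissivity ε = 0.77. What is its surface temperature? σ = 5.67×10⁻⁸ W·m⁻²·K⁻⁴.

T ≈ 483 K

Steady state: internal power = radiated power, P = εσA T⁴.
Radiating area A = 4πr² = 0.5178 m².
T⁴ = P/(εσA) = 1230/(0.77·5.67×10⁻⁸·0.5178) = 5.440×10¹⁰ K⁴.
T = (5.440×10¹⁰)^(1/4).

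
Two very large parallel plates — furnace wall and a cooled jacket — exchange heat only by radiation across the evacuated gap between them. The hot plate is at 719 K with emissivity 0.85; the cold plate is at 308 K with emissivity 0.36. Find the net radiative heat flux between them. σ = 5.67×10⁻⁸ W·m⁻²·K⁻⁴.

For two infinite grey parallel plates, q = σ(T₁⁴ − T₂⁴)/(1/ε₁ + 1/ε₂ − 1).
T₁⁴ − T₂⁴ = 2.672×10¹¹ − 8.999×10⁹ = 2.582×10¹¹ K⁴.
1/ε₁ + 1/ε₂ − 1 = 1.176 + 2.778 − 1 = 2.954.
q = 5.67×10⁻⁸ × 2.582×10¹¹ / 2.954.

q ≈ 4960 W/m²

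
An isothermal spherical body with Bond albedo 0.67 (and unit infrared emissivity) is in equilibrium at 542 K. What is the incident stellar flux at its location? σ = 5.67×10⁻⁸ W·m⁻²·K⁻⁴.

S ≈ 59300 W/m²

(1−a)S·πr² = σ·4πr²·T⁴ ⇒ S = 4σT⁴/(1−a).
S = 4·5.67×10⁻⁸·8.630×10¹⁰/0.330.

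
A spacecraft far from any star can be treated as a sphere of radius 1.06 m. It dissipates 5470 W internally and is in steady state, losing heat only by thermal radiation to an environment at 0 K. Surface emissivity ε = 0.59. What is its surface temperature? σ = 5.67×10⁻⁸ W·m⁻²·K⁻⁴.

Steady state: internal power = radiated power, P = εσA T⁴.
Radiating area A = 4πr² = 14.12 m².
T⁴ = P/(εσA) = 5470/(0.59·5.67×10⁻⁸·14.12) = 1.158×10¹⁰ K⁴.
T = (1.158×10¹⁰)^(1/4).

T ≈ 328 K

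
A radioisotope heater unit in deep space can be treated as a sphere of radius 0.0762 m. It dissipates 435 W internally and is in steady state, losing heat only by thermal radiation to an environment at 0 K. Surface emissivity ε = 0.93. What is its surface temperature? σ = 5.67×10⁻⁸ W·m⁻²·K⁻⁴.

Steady state: internal power = radiated power, P = εσA T⁴.
Radiating area A = 4πr² = 0.07297 m².
T⁴ = P/(εσA) = 435/(0.93·5.67×10⁻⁸·0.07297) = 1.131×10¹¹ K⁴.
T = (1.131×10¹¹)^(1/4).

T ≈ 580 K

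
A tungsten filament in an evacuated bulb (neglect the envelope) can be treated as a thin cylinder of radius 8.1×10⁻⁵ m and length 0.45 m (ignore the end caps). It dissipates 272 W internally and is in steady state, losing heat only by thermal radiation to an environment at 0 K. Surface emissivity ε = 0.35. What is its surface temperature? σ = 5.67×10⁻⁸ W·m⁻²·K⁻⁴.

Steady state: internal power = radiated power, P = εσA T⁴.
Radiating area A = 2πrL = 2.290×10⁻⁴ m².
T⁴ = P/(εσA) = 272/(0.35·5.67×10⁻⁸·2.290×10⁻⁴) = 5.985×10¹³ K⁴.
T = (5.985×10¹³)^(1/4).

T ≈ 2780 K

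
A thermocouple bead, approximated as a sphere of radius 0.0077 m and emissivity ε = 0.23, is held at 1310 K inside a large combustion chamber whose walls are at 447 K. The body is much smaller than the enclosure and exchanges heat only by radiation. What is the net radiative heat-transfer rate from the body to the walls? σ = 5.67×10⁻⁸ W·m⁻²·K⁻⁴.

P_net ≈ 28.2 W

For a small grey body in a large enclosure: P_net = εσA(T_body⁴ − T_wall⁴).
A = 4πr² = 7.451×10⁻⁴ m²; T_body⁴ − T_wall⁴ = 2.945×10¹² − 3.992×10¹⁰ = 2.905×10¹² K⁴.
|P_net| = 0.23·5.67×10⁻⁸·7.451×10⁻⁴·2.905×10¹².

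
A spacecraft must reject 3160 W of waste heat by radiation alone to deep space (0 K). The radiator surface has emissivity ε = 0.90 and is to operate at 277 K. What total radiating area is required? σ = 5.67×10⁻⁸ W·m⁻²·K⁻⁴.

P = εσA T⁴ ⇒ A = P/(εσT⁴).
T⁴ = 5.887×10⁹ K⁴.
A = 3160/(0.90 × 5.67×10⁻⁸ × 5.887×10⁹).

A ≈ 10.5 m²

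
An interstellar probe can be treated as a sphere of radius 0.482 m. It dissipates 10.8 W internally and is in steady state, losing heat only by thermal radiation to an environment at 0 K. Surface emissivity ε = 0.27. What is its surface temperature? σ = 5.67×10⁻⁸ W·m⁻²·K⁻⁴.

T ≈ 125 K

Steady state: internal power = radiated power, P = εσA T⁴.
Radiating area A = 4πr² = 2.919 m².
T⁴ = P/(εσA) = 10.8/(0.27·5.67×10⁻⁸·2.919) = 2.416×10⁸ K⁴.
T = (2.416×10⁸)^(1/4).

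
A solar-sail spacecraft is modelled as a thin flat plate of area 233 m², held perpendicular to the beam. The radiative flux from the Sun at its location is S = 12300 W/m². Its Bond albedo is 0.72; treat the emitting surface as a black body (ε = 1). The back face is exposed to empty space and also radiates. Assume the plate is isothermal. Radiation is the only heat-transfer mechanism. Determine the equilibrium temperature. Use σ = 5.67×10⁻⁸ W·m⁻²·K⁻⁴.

At equilibrium, absorbed power = emitted power.
Absorbing cross-section = A = 233.0 m²; emitting surface = 2A = 466.0 m² (ratio 2).
(1−a)S·A_cross = εσ·A_surf·T⁴  ⇒  T⁴ = (1−a)S/(2σ).
T⁴ = 0.280·12300/(2·5.67×10⁻⁸) = 3.037×10¹⁰ K⁴.
T = (3.037×10¹⁰)^(1/4).

T ≈ 417 K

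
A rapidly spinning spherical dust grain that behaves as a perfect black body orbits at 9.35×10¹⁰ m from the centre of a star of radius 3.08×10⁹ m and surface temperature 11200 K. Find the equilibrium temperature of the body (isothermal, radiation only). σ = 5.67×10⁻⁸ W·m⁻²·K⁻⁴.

T ≈ 1440 K

The star's surface emits σT_*⁴; at distance d the flux is S = σT_*⁴(R_*/d)².
S = 5.67×10⁻⁸·(11200)⁴·(3.08×10⁹/9.35×10¹⁰)² = 9.681×10⁵ W/m².
For an isothermal sphere T⁴ = (1−a)S/(4σ) = 4.269×10¹² K⁴.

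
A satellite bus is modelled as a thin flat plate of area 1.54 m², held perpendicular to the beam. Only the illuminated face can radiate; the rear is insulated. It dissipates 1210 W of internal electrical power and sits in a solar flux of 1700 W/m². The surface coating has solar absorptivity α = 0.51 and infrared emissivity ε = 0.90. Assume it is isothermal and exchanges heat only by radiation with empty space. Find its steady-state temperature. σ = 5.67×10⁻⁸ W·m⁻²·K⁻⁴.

At steady state, absorbed solar power + internal power = radiated power.
Absorbed: α·S·A_cross = 0.51·1700·1.540 = 1335 W (cross-section A).
Total input = 1335 + 1210 = 2545 W.
Radiated: εσ·A_surf·T⁴ with A_surf = A = 1.540 m².
T⁴ = 2545/(0.90·5.67×10⁻⁸·1.540) = 3.239×10¹⁰ K⁴.

T ≈ 424 K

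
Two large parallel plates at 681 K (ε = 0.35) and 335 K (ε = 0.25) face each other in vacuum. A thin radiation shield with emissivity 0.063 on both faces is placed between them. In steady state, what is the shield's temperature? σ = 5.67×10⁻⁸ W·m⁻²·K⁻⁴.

In steady state the net flux on the hot side equals that on the cold side.
σ(T₁⁴−T_s⁴)/D₁ = σ(T_s⁴−T₂⁴)/D₂, with D₁ = 1/ε₁+1/ε_s−1 = 17.73, D₂ = 1/ε_s+1/ε₂−1 = 18.87.
Solve for T_s⁴: T_s⁴ = (D₂·T₁⁴ + D₁·T₂⁴)/(D₁+D₂) = 1.170×10¹¹ K⁴.

T_s ≈ 585 K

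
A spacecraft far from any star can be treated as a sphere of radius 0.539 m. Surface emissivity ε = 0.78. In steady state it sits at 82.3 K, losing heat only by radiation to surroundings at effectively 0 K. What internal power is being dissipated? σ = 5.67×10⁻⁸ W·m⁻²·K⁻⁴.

P ≈ 7.41 W

Steady state: P = εσA T⁴.
A = 4πr² = 3.651 m²; T⁴ = (82.3)⁴ = 4.588×10⁷ K⁴.
P = 0.78 × 5.67×10⁻⁸ × 3.651 × 4.588×10⁷.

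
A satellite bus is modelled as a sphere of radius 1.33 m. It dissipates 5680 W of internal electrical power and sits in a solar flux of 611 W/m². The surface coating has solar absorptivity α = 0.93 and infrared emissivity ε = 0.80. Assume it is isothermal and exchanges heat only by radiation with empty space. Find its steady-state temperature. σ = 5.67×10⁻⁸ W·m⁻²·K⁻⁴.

T ≈ 306 K

At steady state, absorbed solar power + internal power = radiated power.
Absorbed: α·S·A_cross = 0.93·611·5.557 = 3158 W (cross-section πr²).
Total input = 3158 + 5680 = 8838 W.
Radiated: εσ·A_surf·T⁴ with A_surf = 4πr² = 22.23 m².
T⁴ = 8838/(0.80·5.67×10⁻⁸·22.23) = 8.765×10⁹ K⁴.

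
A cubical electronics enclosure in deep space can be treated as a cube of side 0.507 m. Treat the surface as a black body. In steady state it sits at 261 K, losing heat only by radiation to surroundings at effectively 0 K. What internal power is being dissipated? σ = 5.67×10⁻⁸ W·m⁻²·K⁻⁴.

P ≈ 406 W

Steady state: P = εσA T⁴.
A = 6L² = 1.542 m²; T⁴ = (261)⁴ = 4.640×10⁹ K⁴.
P = 1.0 × 5.67×10⁻⁸ × 1.542 × 4.640×10⁹.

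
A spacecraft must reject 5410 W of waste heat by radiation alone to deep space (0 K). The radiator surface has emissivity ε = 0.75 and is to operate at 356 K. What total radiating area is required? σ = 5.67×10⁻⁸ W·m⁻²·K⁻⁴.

A ≈ 7.92 m²

P = εσA T⁴ ⇒ A = P/(εσT⁴).
T⁴ = 1.606×10¹⁰ K⁴.
A = 5410/(0.75 × 5.67×10⁻⁸ × 1.606×10¹⁰).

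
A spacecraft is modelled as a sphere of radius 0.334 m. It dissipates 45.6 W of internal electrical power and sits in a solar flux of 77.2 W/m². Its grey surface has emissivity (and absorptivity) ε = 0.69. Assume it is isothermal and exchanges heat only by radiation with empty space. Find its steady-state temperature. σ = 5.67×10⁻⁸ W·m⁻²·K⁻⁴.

At steady state, absorbed solar power + internal power = radiated power.
Absorbed: α·S·A_cross = 0.69·77.2·0.3505 = 18.67 W (cross-section πr²).
Total input = 18.67 + 45.6 = 64.27 W.
Radiated: εσ·A_surf·T⁴ with A_surf = 4πr² = 1.402 m².
T⁴ = 64.27/(0.69·5.67×10⁻⁸·1.402) = 1.172×10⁹ K⁴.

T ≈ 185 K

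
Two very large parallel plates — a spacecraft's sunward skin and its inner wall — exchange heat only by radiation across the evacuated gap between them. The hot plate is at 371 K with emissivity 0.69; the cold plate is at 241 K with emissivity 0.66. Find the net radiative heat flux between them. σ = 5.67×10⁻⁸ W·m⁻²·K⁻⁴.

For two infinite grey parallel plates, q = σ(T₁⁴ − T₂⁴)/(1/ε₁ + 1/ε₂ − 1).
T₁⁴ − T₂⁴ = 1.895×10¹⁰ − 3.373×10⁹ = 1.557×10¹⁰ K⁴.
1/ε₁ + 1/ε₂ − 1 = 1.449 + 1.515 − 1 = 1.964.
q = 5.67×10⁻⁸ × 1.557×10¹⁰ / 1.964.

q ≈ 449 W/m²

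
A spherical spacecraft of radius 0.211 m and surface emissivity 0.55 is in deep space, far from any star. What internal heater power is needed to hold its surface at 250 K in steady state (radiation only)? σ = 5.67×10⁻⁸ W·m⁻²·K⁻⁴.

P = εσ·4πr²·T⁴.
4πr² = 0.5595 m²; T⁴ = 3.906×10⁹ K⁴.
P = 0.55·5.67×10⁻⁸·0.5595·3.906×10⁹.

P ≈ 68.2 W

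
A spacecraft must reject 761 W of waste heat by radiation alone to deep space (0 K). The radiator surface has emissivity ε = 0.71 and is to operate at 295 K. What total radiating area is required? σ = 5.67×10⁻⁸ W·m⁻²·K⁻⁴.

A ≈ 2.50 m²

P = εσA T⁴ ⇒ A = P/(εσT⁴).
T⁴ = 7.573×10⁹ K⁴.
A = 761/(0.71 × 5.67×10⁻⁸ × 7.573×10⁹).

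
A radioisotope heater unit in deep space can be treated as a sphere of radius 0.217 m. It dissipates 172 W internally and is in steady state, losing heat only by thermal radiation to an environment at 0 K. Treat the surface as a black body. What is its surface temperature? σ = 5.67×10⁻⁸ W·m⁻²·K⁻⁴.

T ≈ 268 K

Steady state: internal power = radiated power, P = εσA T⁴.
Radiating area A = 4πr² = 0.5917 m².
T⁴ = P/(εσA) = 172/(1.0·5.67×10⁻⁸·0.5917) = 5.126×10⁹ K⁴.
T = (5.126×10⁹)^(1/4).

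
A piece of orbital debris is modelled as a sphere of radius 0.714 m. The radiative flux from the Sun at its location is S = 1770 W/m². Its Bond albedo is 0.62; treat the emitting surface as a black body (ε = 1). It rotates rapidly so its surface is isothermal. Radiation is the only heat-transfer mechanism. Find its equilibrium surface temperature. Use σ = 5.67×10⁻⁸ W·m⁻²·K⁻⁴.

T ≈ 233 K

At equilibrium, absorbed power = emitted power.
Absorbing cross-section = πr² = 1.602 m²; emitting surface = 4πr² = 6.406 m² (ratio 4).
(1−a)S·A_cross = εσ·A_surf·T⁴  ⇒  T⁴ = (1−a)S/(4σ).
T⁴ = 0.380·1770/(4·5.67×10⁻⁸) = 2.966×10⁹ K⁴.
T = (2.966×10⁹)^(1/4).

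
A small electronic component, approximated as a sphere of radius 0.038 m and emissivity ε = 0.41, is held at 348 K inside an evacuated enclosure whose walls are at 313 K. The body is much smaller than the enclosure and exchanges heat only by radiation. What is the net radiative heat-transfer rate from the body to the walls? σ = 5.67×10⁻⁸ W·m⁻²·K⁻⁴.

For a small grey body in a large enclosure: P_net = εσA(T_body⁴ − T_wall⁴).
A = 4πr² = 0.01815 m²; T_body⁴ − T_wall⁴ = 1.467×10¹⁰ − 9.598×10⁹ = 5.068×10⁹ K⁴.
|P_net| = 0.41·5.67×10⁻⁸·0.01815·5.068×10⁹.

P_net ≈ 2.14 W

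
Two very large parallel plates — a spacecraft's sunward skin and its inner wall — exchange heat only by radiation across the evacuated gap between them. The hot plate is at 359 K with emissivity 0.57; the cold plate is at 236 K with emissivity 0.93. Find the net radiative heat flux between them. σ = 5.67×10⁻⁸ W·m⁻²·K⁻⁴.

q ≈ 419 W/m²

For two infinite grey parallel plates, q = σ(T₁⁴ − T₂⁴)/(1/ε₁ + 1/ε₂ − 1).
T₁⁴ − T₂⁴ = 1.661×10¹⁰ − 3.102×10⁹ = 1.351×10¹⁰ K⁴.
1/ε₁ + 1/ε₂ − 1 = 1.754 + 1.075 − 1 = 1.830.
q = 5.67×10⁻⁸ × 1.351×10¹⁰ / 1.830.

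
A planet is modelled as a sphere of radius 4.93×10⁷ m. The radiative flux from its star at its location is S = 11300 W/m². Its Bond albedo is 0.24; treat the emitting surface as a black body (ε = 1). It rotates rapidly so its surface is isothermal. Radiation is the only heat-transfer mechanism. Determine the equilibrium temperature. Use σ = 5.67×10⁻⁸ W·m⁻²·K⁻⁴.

T ≈ 441 K

At equilibrium, absorbed power = emitted power.
Absorbing cross-section = πr² = 7.636×10¹⁵ m²; emitting surface = 4πr² = 3.054×10¹⁶ m² (ratio 4).
(1−a)S·A_cross = εσ·A_surf·T⁴  ⇒  T⁴ = (1−a)S/(4σ).
T⁴ = 0.760·11300/(4·5.67×10⁻⁸) = 3.787×10¹⁰ K⁴.
T = (3.787×10¹⁰)^(1/4).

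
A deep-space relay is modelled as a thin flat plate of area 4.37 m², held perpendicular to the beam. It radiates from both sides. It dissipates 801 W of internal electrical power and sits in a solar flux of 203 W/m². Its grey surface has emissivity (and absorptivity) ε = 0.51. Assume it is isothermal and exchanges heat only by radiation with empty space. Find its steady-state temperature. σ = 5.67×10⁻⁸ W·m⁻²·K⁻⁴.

T ≈ 265 K

At steady state, absorbed solar power + internal power = radiated power.
Absorbed: α·S·A_cross = 0.51·203·4.370 = 452.4 W (cross-section A).
Total input = 452.4 + 801 = 1253 W.
Radiated: εσ·A_surf·T⁴ with A_surf = 2A = 8.740 m².
T⁴ = 1253/(0.51·5.67×10⁻⁸·8.740) = 4.959×10⁹ K⁴.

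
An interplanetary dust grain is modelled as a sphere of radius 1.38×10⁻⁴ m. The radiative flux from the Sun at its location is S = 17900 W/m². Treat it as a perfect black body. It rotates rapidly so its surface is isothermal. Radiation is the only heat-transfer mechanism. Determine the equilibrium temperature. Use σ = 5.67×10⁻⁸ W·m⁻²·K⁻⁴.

T ≈ 530 K

At equilibrium, absorbed power = emitted power.
Absorbing cross-section = πr² = 5.983×10⁻⁸ m²; emitting surface = 4πr² = 2.393×10⁻⁷ m² (ratio 4).
S·A_cross = εσ·A_surf·T⁴  ⇒  T⁴ = S/(4σ).
T⁴ = 1.00·17900/(4·5.67×10⁻⁸) = 7.892×10¹⁰ K⁴.
T = (7.892×10¹⁰)^(1/4).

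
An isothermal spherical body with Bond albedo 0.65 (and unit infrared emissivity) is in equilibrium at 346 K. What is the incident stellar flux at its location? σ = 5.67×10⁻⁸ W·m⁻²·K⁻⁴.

S ≈ 9290 W/m²

(1−a)S·πr² = σ·4πr²·T⁴ ⇒ S = 4σT⁴/(1−a).
S = 4·5.67×10⁻⁸·1.433×10¹⁰/0.350.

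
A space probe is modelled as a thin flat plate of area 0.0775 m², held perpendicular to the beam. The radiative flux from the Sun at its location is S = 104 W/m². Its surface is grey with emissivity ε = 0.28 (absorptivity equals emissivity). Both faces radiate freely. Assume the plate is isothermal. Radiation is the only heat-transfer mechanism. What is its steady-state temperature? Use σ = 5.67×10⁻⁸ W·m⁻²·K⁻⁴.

At equilibrium, absorbed power = emitted power.
Absorbing cross-section = A = 0.07750 m²; emitting surface = 2A = 0.1550 m² (ratio 2).
εS·A_cross = εσ·A_surf·T⁴  ⇒  T⁴ = S/(2σ)   (ε cancels).
T⁴ = 104/(2·5.67×10⁻⁸) = 9.171×10⁸ K⁴.
T = (9.171×10⁸)^(1/4).

T ≈ 174 K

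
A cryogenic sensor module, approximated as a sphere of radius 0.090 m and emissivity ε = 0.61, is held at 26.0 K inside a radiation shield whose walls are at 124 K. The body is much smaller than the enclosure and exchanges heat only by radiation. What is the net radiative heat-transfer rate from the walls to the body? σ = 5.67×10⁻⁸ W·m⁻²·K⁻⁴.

For a small grey body in a large enclosure: P_net = εσA(T_body⁴ − T_wall⁴).
A = 4πr² = 0.1018 m²; T_body⁴ − T_wall⁴ = 4.570×10⁵ − 2.364×10⁸ = -2.360×10⁸ K⁴.
|P_net| = 0.61·5.67×10⁻⁸·0.1018·2.360×10⁸.

P_net ≈ 0.831 W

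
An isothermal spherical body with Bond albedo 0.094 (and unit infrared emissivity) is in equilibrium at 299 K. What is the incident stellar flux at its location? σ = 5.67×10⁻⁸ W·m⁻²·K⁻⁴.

S ≈ 2000 W/m²

(1−a)S·πr² = σ·4πr²·T⁴ ⇒ S = 4σT⁴/(1−a).
S = 4·5.67×10⁻⁸·7.993×10⁹/0.906.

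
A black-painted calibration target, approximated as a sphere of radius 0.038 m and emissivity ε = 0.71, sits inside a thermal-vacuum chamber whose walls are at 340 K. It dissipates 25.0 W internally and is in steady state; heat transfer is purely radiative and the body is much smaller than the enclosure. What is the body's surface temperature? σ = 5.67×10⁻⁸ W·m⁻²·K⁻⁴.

For a small grey body in a large enclosure, net radiated power = εσA(T⁴ − T_w⁴).
Steady state: P = εσA(T⁴ − T_w⁴) with A = 4πr² = 0.01815 m².
T⁴ = P/(εσA) + T_w⁴ = 25.0/(0.71·5.67×10⁻⁸·0.01815) + (340)⁴
    = 3.422×10¹⁰ + 1.336×10¹⁰ = 4.759×10¹⁰ K⁴.

T ≈ 467 K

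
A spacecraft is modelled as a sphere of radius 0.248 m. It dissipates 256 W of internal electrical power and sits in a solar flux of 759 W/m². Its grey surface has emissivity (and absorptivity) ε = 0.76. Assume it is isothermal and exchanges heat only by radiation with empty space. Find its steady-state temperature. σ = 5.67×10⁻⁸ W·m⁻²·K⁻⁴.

At steady state, absorbed solar power + internal power = radiated power.
Absorbed: α·S·A_cross = 0.76·759·0.1932 = 111.5 W (cross-section πr²).
Total input = 111.5 + 256 = 367.5 W.
Radiated: εσ·A_surf·T⁴ with A_surf = 4πr² = 0.7729 m².
T⁴ = 367.5/(0.76·5.67×10⁻⁸·0.7729) = 1.103×10¹⁰ K⁴.

T ≈ 324 K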